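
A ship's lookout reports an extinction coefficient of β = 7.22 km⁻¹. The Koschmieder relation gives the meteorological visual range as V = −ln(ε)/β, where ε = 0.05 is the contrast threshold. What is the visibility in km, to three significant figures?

V = −ln(0.05) / 7.22 = 2.996 / 7.22 = 0.4149 km.

0.415 km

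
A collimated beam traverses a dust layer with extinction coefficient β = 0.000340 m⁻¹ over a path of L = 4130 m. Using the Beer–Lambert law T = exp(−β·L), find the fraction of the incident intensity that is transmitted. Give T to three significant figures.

τ = β·L = 0.000340 × 4130 = 1.4042.
T = exp(−1.4042) = 0.2456.

0.246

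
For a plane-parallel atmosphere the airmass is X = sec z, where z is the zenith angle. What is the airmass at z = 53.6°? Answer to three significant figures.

1.69

X = sec z = 1/cos 53.6° = 1/0.5934 = 1.6852.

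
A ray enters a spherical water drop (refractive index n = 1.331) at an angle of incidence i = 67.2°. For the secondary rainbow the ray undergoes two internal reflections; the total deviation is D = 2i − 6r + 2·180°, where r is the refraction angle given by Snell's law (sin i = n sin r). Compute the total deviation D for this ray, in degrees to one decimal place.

231.4°

sin r = sin 67.2° / 1.331 = 0.9219/1.331 = 0.6926; r = 43.84°.
D = 2·67.2° − 6·43.84° + 2·180° = 134.40° − 263.02° + 360° = 231.38°.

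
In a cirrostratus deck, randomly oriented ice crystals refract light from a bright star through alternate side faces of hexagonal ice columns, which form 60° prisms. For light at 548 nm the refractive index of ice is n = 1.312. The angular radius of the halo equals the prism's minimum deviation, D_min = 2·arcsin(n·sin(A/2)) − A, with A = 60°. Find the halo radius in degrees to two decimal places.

n·sin(A/2) = 1.312 × sin 30° = 1.312 × 0.5000 = 0.6560.
D_min = 2·arcsin(0.6560) − 60° = 2 × 40.996° − 60° = 21.991°.

21.99°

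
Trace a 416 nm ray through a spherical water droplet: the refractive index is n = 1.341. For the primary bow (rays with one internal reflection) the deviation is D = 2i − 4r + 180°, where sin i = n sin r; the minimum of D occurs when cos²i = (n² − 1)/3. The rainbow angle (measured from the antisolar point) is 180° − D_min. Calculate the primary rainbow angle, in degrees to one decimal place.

40.9°

cos²i = (1.79828 − 1)/3 = 0.26609; i = arccos(0.51584) = 58.946°.
sin r = sin 58.946°/1.341 = 0.63884; r = 39.705°.
D_min = 2·58.946° − 4·39.705° + 180° = 139.071°.
Rainbow angle = 180° − D_min = 40.929°.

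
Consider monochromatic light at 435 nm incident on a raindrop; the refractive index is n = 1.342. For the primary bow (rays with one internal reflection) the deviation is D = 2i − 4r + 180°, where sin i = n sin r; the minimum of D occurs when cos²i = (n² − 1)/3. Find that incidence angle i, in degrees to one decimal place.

58.9°

cos²i = (1.342² − 1)/3 = (1.80096 − 1)/3 = 0.26699.
cos i = 0.51671, so i = 58.888°.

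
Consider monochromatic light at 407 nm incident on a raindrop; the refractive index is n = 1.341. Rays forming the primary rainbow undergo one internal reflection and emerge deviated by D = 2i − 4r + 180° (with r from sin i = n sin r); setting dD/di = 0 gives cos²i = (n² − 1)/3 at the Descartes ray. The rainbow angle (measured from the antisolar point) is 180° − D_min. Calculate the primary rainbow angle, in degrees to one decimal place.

cos²i = (1.79828 − 1)/3 = 0.26609; i = arccos(0.51584) = 58.946°.
sin r = sin 58.946°/1.341 = 0.63884; r = 39.705°.
D_min = 2·58.946° − 4·39.705° + 180° = 139.071°.
Rainbow angle = 180° − D_min = 40.929°.

40.9°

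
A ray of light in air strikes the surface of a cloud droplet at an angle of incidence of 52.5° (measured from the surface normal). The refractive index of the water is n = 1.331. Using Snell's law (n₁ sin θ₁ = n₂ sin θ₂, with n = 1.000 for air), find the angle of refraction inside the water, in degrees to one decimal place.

Snell: sin θ_r = sin θ_i / n = sin 52.5° / 1.331 = 0.7934 / 1.331 = 0.5961.
θ_r = arcsin(0.5961) = 36.59°.

36.6°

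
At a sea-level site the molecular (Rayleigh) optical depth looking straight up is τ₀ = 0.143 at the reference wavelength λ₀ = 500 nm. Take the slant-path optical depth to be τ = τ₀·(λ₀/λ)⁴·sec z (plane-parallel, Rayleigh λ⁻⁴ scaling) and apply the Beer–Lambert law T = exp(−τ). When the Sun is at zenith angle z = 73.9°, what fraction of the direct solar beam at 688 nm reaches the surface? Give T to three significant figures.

0.866

sec 73.9° = 3.6060.
τ = 0.143 × (500/688)⁴ × 3.6060 = 0.143 × 0.2789 × 3.6060 = 0.1438.
T = exp(−0.1438) = 0.8660.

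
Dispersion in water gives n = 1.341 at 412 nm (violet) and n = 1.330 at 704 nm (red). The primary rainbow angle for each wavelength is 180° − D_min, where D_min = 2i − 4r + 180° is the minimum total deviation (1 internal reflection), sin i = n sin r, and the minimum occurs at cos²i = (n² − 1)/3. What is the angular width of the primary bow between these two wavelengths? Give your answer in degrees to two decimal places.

At 412 nm (n = 1.341): cos²i = 0.26609 → i = 58.946°, r = 39.705°, D_min = 139.071°, rainbow angle = 40.929°.
At 704 nm (n = 1.330): cos²i = 0.25630 → i = 59.585°, r = 40.422°, D_min = 137.484°, rainbow angle = 42.516°.
Angular width = |40.929° − 42.516°| = 1.588°.

1.59°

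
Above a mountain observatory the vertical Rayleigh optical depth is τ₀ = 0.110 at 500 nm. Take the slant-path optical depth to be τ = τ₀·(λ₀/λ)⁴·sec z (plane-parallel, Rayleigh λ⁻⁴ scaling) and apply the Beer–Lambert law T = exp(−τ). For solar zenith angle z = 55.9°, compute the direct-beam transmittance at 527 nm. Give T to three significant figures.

0.853

sec 55.9° = 1.7837.
τ = 0.110 × (500/527)⁴ × 1.7837 = 0.110 × 0.8103 × 1.7837 = 0.1590.
T = exp(−0.1590) = 0.8530.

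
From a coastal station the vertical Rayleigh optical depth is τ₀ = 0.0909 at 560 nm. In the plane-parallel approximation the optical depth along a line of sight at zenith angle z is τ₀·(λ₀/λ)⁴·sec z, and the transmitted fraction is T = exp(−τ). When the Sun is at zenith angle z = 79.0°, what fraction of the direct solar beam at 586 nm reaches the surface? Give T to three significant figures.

sec 79.0° = 5.2408.
τ = 0.0909 × (560/586)⁴ × 5.2408 = 0.0909 × 0.8340 × 5.2408 = 0.3973.
T = exp(−0.3973) = 0.6721.

0.672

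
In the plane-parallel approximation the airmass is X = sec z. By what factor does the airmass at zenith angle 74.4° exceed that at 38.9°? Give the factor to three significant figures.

X(74.4°)/X(38.9°) = sec 74.4° / sec 38.9° = cos 38.9° / cos 74.4° = 0.7782/0.2689 = 2.8940.

2.89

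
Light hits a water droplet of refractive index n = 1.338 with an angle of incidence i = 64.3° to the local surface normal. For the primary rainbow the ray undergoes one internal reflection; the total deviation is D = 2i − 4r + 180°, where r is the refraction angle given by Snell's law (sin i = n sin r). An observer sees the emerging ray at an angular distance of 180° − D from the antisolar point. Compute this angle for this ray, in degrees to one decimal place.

sin r = sin 64.3° / 1.338 = 0.9011/1.338 = 0.6735; r = 42.33°.
D = 2·64.3° − 4·42.33° + 180° = 128.60° − 169.34° + 180° = 139.26°.
Angle from antisolar point = 180° − D = 40.74°.

40.7°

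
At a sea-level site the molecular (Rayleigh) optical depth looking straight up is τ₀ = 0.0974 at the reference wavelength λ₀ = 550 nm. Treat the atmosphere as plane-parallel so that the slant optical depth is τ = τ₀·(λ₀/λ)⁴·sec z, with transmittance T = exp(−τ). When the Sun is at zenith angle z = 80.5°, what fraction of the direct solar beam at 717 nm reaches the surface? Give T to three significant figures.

0.815

sec 80.5° = 6.0589.
τ = 0.0974 × (550/717)⁴ × 6.0589 = 0.0974 × 0.3462 × 6.0589 = 0.2043.
T = exp(−0.2043) = 0.8152.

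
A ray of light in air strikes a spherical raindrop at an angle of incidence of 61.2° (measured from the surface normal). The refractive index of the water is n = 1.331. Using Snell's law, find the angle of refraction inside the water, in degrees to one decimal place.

41.2°

Snell: sin θ_r = sin θ_i / n = sin 61.2° / 1.331 = 0.8763 / 1.331 = 0.6584.
θ_r = arcsin(0.6584) = 41.18°.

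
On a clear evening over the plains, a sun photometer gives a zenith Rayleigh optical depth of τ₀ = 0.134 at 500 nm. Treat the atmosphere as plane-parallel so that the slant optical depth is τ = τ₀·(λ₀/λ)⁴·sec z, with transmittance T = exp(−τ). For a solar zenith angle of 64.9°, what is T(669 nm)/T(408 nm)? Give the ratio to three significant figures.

1.85

Airmass: sec 64.9° = 2.3574.
τ(669 nm) = 0.134 × (500/669)⁴ × 2.3574 = 0.134 × 0.3120 × 2.3574 = 0.0986.
τ(408 nm) = 0.134 × (500/408)⁴ × 2.3574 = 0.134 × 2.2555 × 2.3574 = 0.7125.
T(669)/T(408) = exp(τ_B − τ_A) = exp(0.6139) = 1.8477.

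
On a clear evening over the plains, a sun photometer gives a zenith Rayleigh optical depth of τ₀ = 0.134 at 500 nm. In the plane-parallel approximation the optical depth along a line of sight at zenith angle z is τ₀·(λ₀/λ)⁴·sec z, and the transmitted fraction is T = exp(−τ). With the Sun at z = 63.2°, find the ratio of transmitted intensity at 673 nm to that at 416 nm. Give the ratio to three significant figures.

Airmass: sec 63.2° = 2.2179.
τ(673 nm) = 0.134 × (500/673)⁴ × 2.2179 = 0.134 × 0.3047 × 2.2179 = 0.0905.
τ(416 nm) = 0.134 × (500/416)⁴ × 2.2179 = 0.134 × 2.0869 × 2.2179 = 0.6202.
T(673)/T(416) = exp(τ_B − τ_A) = exp(0.5297) = 1.6984.

1.70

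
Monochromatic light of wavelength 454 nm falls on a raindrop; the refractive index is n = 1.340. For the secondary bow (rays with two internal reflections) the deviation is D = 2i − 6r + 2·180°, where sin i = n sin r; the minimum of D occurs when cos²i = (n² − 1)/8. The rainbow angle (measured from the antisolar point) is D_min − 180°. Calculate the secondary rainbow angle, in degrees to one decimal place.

cos²i = (1.79560 − 1)/8 = 0.09945; i = arccos(0.31536) = 71.618°.
sin r = sin 71.618°/1.340 = 0.70819; r = 45.088°.
D_min = 2·71.618° − 6·45.088° + 360° = 232.709°.
Rainbow angle = D_min − 180° = 52.709°.

52.7°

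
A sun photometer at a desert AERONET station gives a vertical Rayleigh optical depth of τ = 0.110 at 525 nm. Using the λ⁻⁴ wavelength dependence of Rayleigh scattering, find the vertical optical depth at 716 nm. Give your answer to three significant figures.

τ(716 nm) = τ(525 nm) × (525/716)⁴ = 0.110 × (0.7332)⁴ = 0.110 × 0.2891 = 0.0318.

0.0318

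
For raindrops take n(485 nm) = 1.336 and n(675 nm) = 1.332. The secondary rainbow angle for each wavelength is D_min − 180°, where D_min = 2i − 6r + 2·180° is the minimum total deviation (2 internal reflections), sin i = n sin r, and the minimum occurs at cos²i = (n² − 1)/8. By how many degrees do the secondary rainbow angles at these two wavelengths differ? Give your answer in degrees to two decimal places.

At 485 nm (n = 1.336): cos²i = 0.09811 → i = 71.746°, r = 45.303°, D_min = 231.674°, rainbow angle = 51.674°.
At 675 nm (n = 1.332): cos²i = 0.09678 → i = 71.875°, r = 45.520°, D_min = 230.628°, rainbow angle = 50.628°.
Angular width = |51.674° − 50.628°| = 1.046°.

1.05°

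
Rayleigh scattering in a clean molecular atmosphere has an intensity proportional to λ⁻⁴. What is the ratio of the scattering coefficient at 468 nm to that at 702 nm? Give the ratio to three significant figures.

5.06

Rayleigh scattering ∝ λ⁻⁴, so the ratio of coefficients is the inverse fourth power of the wavelength ratio.
σ(468)/σ(702) = (702/468)⁴ = (1.5000)⁴ = 5.062.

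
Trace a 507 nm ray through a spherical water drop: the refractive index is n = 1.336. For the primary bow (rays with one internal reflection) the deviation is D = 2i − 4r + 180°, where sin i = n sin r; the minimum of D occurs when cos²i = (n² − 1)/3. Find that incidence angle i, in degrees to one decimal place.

59.2°

cos²i = (1.336² − 1)/3 = (1.78490 − 1)/3 = 0.26163.
cos i = 0.51150, so i = 59.236°.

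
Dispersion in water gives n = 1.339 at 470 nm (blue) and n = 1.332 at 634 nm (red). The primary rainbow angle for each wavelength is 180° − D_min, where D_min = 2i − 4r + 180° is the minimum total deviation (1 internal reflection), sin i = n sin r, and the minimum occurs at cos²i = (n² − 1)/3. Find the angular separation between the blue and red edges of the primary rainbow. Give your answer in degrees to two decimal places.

1.01°

At 470 nm (n = 1.339): cos²i = 0.26431 → i = 59.062°, r = 39.834°, D_min = 138.786°, rainbow angle = 41.214°.
At 634 nm (n = 1.332): cos²i = 0.25807 → i = 59.469°, r = 40.290°, D_min = 137.776°, rainbow angle = 42.224°.
Angular width = |41.214° − 42.224°| = 1.010°.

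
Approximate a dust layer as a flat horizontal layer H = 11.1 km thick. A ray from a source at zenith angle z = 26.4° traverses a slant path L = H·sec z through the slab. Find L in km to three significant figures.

12.4 km

sec z = 1/cos 26.4° = 1.1164.
L = 11.1 × 1.1164 = 12.392 km.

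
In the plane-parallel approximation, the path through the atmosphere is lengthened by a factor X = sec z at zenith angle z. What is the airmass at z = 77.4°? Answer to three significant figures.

4.58

X = sec z = 1/cos 77.4° = 1/0.2181 = 4.5841.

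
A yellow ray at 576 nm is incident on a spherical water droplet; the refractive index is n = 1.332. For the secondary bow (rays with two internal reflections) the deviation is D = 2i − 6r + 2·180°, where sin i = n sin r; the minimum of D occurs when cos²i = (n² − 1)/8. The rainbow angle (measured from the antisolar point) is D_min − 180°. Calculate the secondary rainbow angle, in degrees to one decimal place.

cos²i = (1.77422 − 1)/8 = 0.09678; i = arccos(0.31109) = 71.875°.
sin r = sin 71.875°/1.332 = 0.71350; r = 45.520°.
D_min = 2·71.875° − 6·45.520° + 360° = 230.628°.
Rainbow angle = D_min − 180° = 50.628°.

50.6°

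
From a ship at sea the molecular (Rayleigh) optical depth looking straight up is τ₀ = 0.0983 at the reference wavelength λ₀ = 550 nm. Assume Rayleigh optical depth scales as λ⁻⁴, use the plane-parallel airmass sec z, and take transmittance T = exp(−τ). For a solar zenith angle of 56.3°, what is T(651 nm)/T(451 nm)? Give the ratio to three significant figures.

1.35

Airmass: sec 56.3° = 1.8023.
τ(651 nm) = 0.0983 × (550/651)⁴ × 1.8023 = 0.0983 × 0.5095 × 1.8023 = 0.0903.
τ(451 nm) = 0.0983 × (550/451)⁴ × 1.8023 = 0.0983 × 2.2118 × 1.8023 = 0.3919.
T(651)/T(451) = exp(τ_B − τ_A) = exp(0.3016) = 1.3520.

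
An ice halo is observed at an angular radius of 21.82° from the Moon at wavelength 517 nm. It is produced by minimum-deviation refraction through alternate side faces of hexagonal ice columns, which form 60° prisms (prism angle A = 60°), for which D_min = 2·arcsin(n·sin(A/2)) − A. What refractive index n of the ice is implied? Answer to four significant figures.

1.310

Rearranging: n = sin((D_min + A)/2) / sin(A/2).
(D_min + A)/2 = (21.82° + 60°)/2 = 40.910°.
n = sin 40.910° / sin 30° = 0.6549 / 0.5000 = 1.3097.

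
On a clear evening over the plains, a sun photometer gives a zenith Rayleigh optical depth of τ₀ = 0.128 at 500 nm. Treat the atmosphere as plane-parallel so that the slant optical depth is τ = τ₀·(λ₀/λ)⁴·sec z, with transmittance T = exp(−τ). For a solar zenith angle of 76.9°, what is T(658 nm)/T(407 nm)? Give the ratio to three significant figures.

3.00

Airmass: sec 76.9° = 4.4121.
τ(658 nm) = 0.128 × (500/658)⁴ × 4.4121 = 0.128 × 0.3334 × 4.4121 = 0.1883.
τ(407 nm) = 0.128 × (500/407)⁴ × 4.4121 = 0.128 × 2.2777 × 4.4121 = 1.2863.
T(658)/T(407) = exp(τ_B − τ_A) = exp(1.0980) = 2.9983.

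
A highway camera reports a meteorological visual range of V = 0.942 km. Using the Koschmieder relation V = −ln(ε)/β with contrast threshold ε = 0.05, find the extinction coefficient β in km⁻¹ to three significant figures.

3.18 km⁻¹

β = −ln(0.05) / V = 2.996 / 0.942 = 3.1802 km⁻¹.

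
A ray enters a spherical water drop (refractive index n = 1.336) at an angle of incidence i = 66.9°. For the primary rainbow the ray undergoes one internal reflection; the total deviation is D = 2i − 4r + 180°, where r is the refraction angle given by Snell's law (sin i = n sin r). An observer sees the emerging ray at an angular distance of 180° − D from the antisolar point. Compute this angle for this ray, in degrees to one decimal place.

sin r = sin 66.9° / 1.336 = 0.9198/1.336 = 0.6885; r = 43.51°.
D = 2·66.9° − 4·43.51° + 180° = 133.80° − 174.04° + 180° = 139.76°.
Angle from antisolar point = 180° − D = 40.24°.

40.2°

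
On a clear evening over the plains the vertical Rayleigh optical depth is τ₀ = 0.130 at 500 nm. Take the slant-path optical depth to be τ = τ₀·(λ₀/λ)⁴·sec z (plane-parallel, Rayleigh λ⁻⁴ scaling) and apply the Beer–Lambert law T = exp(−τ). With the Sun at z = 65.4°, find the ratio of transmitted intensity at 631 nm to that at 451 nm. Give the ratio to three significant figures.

1.42

Airmass: sec 65.4° = 2.4022.
τ(631 nm) = 0.130 × (500/631)⁴ × 2.4022 = 0.130 × 0.3942 × 2.4022 = 0.1231.
τ(451 nm) = 0.130 × (500/451)⁴ × 2.4022 = 0.130 × 1.5107 × 2.4022 = 0.4718.
T(631)/T(451) = exp(τ_B − τ_A) = exp(0.3487) = 1.4172.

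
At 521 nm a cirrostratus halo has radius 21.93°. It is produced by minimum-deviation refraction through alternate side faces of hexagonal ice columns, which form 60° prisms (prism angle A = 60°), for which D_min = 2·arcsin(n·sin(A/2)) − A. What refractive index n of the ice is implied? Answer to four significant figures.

Rearranging: n = sin((D_min + A)/2) / sin(A/2).
(D_min + A)/2 = (21.93° + 60°)/2 = 40.965°.
n = sin 40.965° / sin 30° = 0.6556 / 0.5000 = 1.3112.

1.311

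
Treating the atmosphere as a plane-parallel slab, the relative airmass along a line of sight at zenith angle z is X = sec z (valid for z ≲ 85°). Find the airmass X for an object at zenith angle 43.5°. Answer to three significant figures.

1.38

X = sec z = 1/cos 43.5° = 1/0.7254 = 1.3786.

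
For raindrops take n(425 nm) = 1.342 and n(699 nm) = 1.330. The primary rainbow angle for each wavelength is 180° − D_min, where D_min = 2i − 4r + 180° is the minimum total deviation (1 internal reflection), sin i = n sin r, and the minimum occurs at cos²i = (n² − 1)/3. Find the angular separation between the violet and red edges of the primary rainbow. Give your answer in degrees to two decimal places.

At 425 nm (n = 1.342): cos²i = 0.26699 → i = 58.888°, r = 39.641°, D_min = 139.213°, rainbow angle = 40.787°.
At 699 nm (n = 1.330): cos²i = 0.25630 → i = 59.585°, r = 40.422°, D_min = 137.484°, rainbow angle = 42.516°.
Angular width = |40.787° − 42.516°| = 1.729°.

1.73°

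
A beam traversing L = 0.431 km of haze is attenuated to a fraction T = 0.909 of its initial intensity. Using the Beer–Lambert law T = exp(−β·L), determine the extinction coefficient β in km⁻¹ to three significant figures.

0.221 km⁻¹

Beer–Lambert: T = exp(−βL) ⇒ β = −ln(T)/L = −ln(0.909)/0.431 = 0.0954/0.431 = 0.2214 km⁻¹.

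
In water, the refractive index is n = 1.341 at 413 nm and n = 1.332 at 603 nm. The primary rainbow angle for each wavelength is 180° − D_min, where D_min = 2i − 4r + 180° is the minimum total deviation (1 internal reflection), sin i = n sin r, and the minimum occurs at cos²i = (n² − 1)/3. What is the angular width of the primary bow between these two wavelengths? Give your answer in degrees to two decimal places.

At 413 nm (n = 1.341): cos²i = 0.26609 → i = 58.946°, r = 39.705°, D_min = 139.071°, rainbow angle = 40.929°.
At 603 nm (n = 1.332): cos²i = 0.25807 → i = 59.469°, r = 40.290°, D_min = 137.776°, rainbow angle = 42.224°.
Angular width = |40.929° − 42.224°| = 1.295°.

1.29°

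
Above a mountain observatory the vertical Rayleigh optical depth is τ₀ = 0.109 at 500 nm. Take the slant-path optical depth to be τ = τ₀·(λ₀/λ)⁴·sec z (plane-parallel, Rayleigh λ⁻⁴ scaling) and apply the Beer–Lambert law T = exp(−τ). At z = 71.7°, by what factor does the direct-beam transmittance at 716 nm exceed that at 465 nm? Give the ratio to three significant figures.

Airmass: sec 71.7° = 3.1848.
τ(716 nm) = 0.109 × (500/716)⁴ × 3.1848 = 0.109 × 0.2378 × 3.1848 = 0.0826.
τ(465 nm) = 0.109 × (500/465)⁴ × 3.1848 = 0.109 × 1.3368 × 3.1848 = 0.4641.
T(716)/T(465) = exp(τ_B − τ_A) = exp(0.3815) = 1.4645.

1.46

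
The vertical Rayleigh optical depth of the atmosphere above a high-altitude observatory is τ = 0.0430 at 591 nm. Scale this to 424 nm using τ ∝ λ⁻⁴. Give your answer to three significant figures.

τ(424 nm) = τ(591 nm) × (591/424)⁴ = 0.0430 × (1.3939)⁴ = 0.0430 × 3.7747 = 0.1623.

0.162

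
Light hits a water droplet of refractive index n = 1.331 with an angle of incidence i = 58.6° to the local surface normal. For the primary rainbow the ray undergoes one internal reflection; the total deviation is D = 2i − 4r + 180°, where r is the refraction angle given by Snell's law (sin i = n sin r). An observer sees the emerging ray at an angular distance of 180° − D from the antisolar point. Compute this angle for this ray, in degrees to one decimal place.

sin r = sin 58.6° / 1.331 = 0.8536/1.331 = 0.6413; r = 39.89°.
D = 2·58.6° − 4·39.89° + 180° = 117.20° − 159.55° + 180° = 137.65°.
Angle from antisolar point = 180° − D = 42.35°.

42.4°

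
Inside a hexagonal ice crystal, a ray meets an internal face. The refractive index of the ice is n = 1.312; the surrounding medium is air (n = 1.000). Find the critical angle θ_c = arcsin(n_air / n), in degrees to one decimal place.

49.7°

sin θ_c = n_air / n = 1.000 / 1.312 = 0.7622.
θ_c = arcsin(0.7622) = 49.66°.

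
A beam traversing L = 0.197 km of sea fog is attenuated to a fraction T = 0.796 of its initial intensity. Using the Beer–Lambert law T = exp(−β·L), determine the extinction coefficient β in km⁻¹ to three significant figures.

Beer–Lambert: T = exp(−βL) ⇒ β = −ln(T)/L = −ln(0.796)/0.197 = 0.2282/0.197 = 1.158 km⁻¹.

1.16 km⁻¹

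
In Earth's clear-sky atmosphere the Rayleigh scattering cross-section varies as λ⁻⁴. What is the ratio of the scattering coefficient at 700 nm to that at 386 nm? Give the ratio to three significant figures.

Rayleigh scattering ∝ λ⁻⁴, so the ratio of coefficients is the inverse fourth power of the wavelength ratio.
σ(700)/σ(386) = (386/700)⁴ = (0.5514)⁴ = 0.09246.

0.0925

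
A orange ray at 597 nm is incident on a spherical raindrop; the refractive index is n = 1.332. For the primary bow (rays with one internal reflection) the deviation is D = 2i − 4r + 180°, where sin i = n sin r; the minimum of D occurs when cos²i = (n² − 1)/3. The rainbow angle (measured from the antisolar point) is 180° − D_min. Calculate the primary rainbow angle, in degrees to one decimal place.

cos²i = (1.77422 − 1)/3 = 0.25807; i = arccos(0.50801) = 59.469°.
sin r = sin 59.469°/1.332 = 0.64666; r = 40.290°.
D_min = 2·59.469° − 4·40.290° + 180° = 137.776°.
Rainbow angle = 180° − D_min = 42.224°.

42.2°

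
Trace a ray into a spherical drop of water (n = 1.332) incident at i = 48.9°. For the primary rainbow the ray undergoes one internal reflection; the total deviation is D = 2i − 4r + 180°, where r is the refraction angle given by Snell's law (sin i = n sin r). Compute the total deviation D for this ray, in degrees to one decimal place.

sin r = sin 48.9° / 1.332 = 0.7536/1.332 = 0.5657; r = 34.45°.
D = 2·48.9° − 4·34.45° + 180° = 97.80° − 137.81° + 180° = 139.99°.

140.0°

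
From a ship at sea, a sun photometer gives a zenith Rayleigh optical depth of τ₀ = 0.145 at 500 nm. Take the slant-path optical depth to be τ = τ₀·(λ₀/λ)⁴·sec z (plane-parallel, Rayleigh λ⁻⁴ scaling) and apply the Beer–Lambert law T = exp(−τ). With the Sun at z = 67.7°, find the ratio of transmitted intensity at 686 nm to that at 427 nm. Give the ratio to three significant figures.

Airmass: sec 67.7° = 2.6354.
τ(686 nm) = 0.145 × (500/686)⁴ × 2.6354 = 0.145 × 0.2822 × 2.6354 = 0.1078.
τ(427 nm) = 0.145 × (500/427)⁴ × 2.6354 = 0.145 × 1.8800 × 2.6354 = 0.7184.
T(686)/T(427) = exp(τ_B − τ_A) = exp(0.6106) = 1.8415.

1.84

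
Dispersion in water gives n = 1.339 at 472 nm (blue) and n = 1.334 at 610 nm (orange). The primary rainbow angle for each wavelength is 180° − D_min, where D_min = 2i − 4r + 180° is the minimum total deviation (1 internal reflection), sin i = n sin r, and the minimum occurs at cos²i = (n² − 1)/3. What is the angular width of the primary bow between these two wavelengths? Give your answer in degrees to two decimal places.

0.72°

At 472 nm (n = 1.339): cos²i = 0.26431 → i = 59.062°, r = 39.834°, D_min = 138.786°, rainbow angle = 41.214°.
At 610 nm (n = 1.334): cos²i = 0.25985 → i = 59.352°, r = 40.159°, D_min = 138.067°, rainbow angle = 41.933°.
Angular width = |41.214° − 41.933°| = 0.719°.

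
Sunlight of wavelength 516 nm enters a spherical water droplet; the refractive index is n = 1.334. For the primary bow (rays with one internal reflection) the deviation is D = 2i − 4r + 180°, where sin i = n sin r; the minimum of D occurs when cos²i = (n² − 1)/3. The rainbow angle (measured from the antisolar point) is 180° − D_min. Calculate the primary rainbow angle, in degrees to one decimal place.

41.9°

cos²i = (1.77956 − 1)/3 = 0.25985; i = arccos(0.50976) = 59.352°.
sin r = sin 59.352°/1.334 = 0.64492; r = 40.159°.
D_min = 2·59.352° − 4·40.159° + 180° = 138.067°.
Rainbow angle = 180° − D_min = 41.933°.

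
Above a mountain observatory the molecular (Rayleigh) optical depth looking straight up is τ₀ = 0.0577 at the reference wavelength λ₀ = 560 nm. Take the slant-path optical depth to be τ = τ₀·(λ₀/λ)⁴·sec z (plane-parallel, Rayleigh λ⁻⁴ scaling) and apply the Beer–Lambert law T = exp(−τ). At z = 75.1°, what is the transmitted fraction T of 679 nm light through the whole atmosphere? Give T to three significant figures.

sec 75.1° = 3.8890.
τ = 0.0577 × (560/679)⁴ × 3.8890 = 0.0577 × 0.4627 × 3.8890 = 0.1038.
T = exp(−0.1038) = 0.9014.

0.901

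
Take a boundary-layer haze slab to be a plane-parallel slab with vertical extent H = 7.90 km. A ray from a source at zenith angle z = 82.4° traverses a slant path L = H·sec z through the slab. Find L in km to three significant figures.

59.7 km

sec z = 1/cos 82.4° = 7.5611.
L = 7.90 × 7.5611 = 59.732 km.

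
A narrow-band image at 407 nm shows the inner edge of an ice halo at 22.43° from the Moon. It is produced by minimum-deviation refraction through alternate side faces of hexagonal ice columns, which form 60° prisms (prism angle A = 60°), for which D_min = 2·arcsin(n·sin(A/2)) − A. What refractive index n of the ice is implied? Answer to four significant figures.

1.318

Rearranging: n = sin((D_min + A)/2) / sin(A/2).
(D_min + A)/2 = (22.43° + 60°)/2 = 41.215°.
n = sin 41.215° / sin 30° = 0.6589 / 0.5000 = 1.3178.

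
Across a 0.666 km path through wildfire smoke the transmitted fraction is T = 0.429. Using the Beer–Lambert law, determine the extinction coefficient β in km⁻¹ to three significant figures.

1.27 km⁻¹

Beer–Lambert: T = exp(−βL) ⇒ β = −ln(T)/L = −ln(0.429)/0.666 = 0.8463/0.666 = 1.271 km⁻¹.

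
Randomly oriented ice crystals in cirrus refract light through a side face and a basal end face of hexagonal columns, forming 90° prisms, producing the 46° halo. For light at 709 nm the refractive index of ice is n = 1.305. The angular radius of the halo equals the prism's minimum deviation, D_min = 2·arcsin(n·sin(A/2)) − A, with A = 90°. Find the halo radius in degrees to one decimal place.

n·sin(A/2) = 1.305 × sin 45° = 1.305 × 0.7071 = 0.9228.
D_min = 2·arcsin(0.9228) − 90° = 2 × 67.335° − 90° = 44.670°.

44.7°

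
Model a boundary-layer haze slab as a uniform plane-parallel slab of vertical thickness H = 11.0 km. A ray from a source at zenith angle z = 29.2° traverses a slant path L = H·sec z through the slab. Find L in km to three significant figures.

sec z = 1/cos 29.2° = 1.1456.
L = 11.0 × 1.1456 = 12.601 km.

12.6 km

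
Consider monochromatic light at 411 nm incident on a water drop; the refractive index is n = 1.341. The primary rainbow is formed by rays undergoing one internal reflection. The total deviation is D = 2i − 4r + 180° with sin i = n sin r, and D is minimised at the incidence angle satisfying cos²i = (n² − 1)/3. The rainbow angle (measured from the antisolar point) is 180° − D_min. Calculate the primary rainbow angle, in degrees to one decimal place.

cos²i = (1.79828 − 1)/3 = 0.26609; i = arccos(0.51584) = 58.946°.
sin r = sin 58.946°/1.341 = 0.63884; r = 39.705°.
D_min = 2·58.946° − 4·39.705° + 180° = 139.071°.
Rainbow angle = 180° − D_min = 40.929°.

40.9°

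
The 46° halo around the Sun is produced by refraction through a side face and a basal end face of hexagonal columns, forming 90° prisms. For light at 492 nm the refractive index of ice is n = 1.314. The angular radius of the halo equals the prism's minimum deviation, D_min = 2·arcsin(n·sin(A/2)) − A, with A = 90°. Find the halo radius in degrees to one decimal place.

46.6°

n·sin(A/2) = 1.314 × sin 45° = 1.314 × 0.7071 = 0.9291.
D_min = 2·arcsin(0.9291) − 90° = 2 × 68.301° − 90° = 46.602°.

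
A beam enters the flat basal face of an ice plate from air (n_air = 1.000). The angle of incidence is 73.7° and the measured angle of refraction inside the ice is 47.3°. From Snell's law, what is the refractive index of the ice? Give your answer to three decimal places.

n = sin θ_i / sin θ_r = sin 73.7° / sin 47.3° = 0.9598 / 0.7349 = 1.3060.

1.306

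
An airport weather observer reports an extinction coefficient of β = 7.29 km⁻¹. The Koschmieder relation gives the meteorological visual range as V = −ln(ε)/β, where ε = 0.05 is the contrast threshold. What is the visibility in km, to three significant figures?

V = −ln(0.05) / 7.29 = 2.996 / 7.29 = 0.4109 km.

0.411 km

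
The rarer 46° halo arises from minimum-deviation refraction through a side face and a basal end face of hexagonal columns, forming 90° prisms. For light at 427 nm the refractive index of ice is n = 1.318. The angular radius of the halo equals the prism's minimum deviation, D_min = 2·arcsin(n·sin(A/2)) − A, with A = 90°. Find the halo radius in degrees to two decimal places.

47.49°

n·sin(A/2) = 1.318 × sin 45° = 1.318 × 0.7071 = 0.9320.
D_min = 2·arcsin(0.9320) − 90° = 2 × 68.743° − 90° = 47.487°.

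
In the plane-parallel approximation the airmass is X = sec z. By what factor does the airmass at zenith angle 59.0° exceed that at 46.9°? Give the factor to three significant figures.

X(59.0°)/X(46.9°) = sec 59.0° / sec 46.9° = cos 46.9° / cos 59.0° = 0.6833/0.5150 = 1.3266.

1.33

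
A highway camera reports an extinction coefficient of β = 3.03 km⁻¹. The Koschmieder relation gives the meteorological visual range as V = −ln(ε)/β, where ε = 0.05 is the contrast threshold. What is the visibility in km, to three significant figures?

0.989 km

V = −ln(0.05) / 3.03 = 2.996 / 3.03 = 0.9887 km.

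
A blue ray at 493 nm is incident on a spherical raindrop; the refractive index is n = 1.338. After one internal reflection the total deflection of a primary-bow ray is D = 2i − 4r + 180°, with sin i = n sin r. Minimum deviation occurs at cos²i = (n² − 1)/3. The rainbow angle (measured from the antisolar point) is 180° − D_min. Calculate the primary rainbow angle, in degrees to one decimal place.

cos²i = (1.79024 − 1)/3 = 0.26341; i = arccos(0.51324) = 59.120°.
sin r = sin 59.120°/1.338 = 0.64144; r = 39.899°.
D_min = 2·59.120° − 4·39.899° + 180° = 138.643°.
Rainbow angle = 180° − D_min = 41.357°.

41.4°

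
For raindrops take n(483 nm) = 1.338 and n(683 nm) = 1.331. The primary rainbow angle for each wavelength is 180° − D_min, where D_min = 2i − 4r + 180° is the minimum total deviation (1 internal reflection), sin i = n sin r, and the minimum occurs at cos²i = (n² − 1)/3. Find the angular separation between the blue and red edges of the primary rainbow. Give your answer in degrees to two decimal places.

At 483 nm (n = 1.338): cos²i = 0.26341 → i = 59.120°, r = 39.899°, D_min = 138.643°, rainbow angle = 41.357°.
At 683 nm (n = 1.331): cos²i = 0.25719 → i = 59.527°, r = 40.356°, D_min = 137.630°, rainbow angle = 42.370°.
Angular width = |41.357° − 42.370°| = 1.013°.

1.01°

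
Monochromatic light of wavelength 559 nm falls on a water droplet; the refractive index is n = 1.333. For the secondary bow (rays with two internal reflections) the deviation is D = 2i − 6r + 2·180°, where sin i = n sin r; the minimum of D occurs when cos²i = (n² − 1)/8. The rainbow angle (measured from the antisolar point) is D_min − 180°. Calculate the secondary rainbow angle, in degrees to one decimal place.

50.9°

cos²i = (1.77689 − 1)/8 = 0.09711; i = arccos(0.31163) = 71.843°.
sin r = sin 71.843°/1.333 = 0.71283; r = 45.466°.
D_min = 2·71.843° − 6·45.466° + 360° = 230.891°.
Rainbow angle = D_min − 180° = 50.891°.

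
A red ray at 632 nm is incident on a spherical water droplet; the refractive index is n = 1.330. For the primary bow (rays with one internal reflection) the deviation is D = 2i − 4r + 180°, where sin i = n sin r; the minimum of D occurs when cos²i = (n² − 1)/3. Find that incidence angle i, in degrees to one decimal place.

cos²i = (1.330² − 1)/3 = (1.76890 − 1)/3 = 0.25630.
cos i = 0.50626, so i = 59.585°.

59.6°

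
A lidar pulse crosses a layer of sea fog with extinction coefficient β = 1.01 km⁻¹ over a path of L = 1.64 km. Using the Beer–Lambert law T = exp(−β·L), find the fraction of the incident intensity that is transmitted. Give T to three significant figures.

τ = β·L = 1.01 × 1.64 = 1.6564.
T = exp(−1.6564) = 0.1908.

0.191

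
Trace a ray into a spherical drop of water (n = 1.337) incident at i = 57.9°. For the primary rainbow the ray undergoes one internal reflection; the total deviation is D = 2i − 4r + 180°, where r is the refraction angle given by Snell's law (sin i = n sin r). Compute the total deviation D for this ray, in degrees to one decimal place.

138.5°

sin r = sin 57.9° / 1.337 = 0.8471/1.337 = 0.6336; r = 39.32°.
D = 2·57.9° − 4·39.32° + 180° = 115.80° − 157.26° + 180° = 138.54°.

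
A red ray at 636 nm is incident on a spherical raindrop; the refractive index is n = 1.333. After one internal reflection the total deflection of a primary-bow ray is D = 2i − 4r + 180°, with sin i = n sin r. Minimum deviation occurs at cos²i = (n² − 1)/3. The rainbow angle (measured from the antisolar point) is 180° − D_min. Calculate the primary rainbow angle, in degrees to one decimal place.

cos²i = (1.77689 − 1)/3 = 0.25896; i = arccos(0.50888) = 59.410°.
sin r = sin 59.410°/1.333 = 0.64579; r = 40.225°.
D_min = 2·59.410° − 4·40.225° + 180° = 137.922°.
Rainbow angle = 180° − D_min = 42.078°.

42.1°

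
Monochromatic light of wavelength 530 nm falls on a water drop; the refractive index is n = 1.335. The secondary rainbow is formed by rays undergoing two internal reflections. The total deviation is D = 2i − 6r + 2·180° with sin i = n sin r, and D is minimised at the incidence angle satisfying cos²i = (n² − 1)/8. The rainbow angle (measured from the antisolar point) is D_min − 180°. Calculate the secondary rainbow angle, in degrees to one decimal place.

cos²i = (1.78222 − 1)/8 = 0.09778; i = arccos(0.31269) = 71.778°.
sin r = sin 71.778°/1.335 = 0.71150; r = 45.357°.
D_min = 2·71.778° − 6·45.357° + 360° = 231.414°.
Rainbow angle = D_min − 180° = 51.414°.

51.4°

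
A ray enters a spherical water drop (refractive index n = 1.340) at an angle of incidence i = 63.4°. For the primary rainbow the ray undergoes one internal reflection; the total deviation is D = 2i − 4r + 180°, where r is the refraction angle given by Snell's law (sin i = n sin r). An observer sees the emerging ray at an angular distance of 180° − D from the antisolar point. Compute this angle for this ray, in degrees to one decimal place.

sin r = sin 63.4° / 1.340 = 0.8942/1.340 = 0.6673; r = 41.86°.
D = 2·63.4° − 4·41.86° + 180° = 126.80° − 167.43° + 180° = 139.37°.
Angle from antisolar point = 180° − D = 40.63°.

40.6°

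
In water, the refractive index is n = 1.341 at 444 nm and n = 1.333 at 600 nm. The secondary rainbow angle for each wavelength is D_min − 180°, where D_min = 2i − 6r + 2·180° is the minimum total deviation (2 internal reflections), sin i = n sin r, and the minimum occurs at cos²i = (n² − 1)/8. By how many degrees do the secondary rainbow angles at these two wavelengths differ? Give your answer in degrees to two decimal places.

2.08°

At 444 nm (n = 1.341): cos²i = 0.09979 → i = 71.586°, r = 45.034°, D_min = 232.966°, rainbow angle = 52.966°.
At 600 nm (n = 1.333): cos²i = 0.09711 → i = 71.843°, r = 45.466°, D_min = 230.891°, rainbow angle = 50.891°.
Angular width = |52.966° − 50.891°| = 2.075°.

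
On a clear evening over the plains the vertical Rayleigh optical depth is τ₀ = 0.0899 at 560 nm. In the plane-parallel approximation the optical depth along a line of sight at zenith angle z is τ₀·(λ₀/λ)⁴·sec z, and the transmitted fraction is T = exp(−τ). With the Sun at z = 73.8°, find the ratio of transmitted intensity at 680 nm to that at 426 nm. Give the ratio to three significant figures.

2.26

Airmass: sec 73.8° = 3.5843.
τ(680 nm) = 0.0899 × (560/680)⁴ × 3.5843 = 0.0899 × 0.4600 × 3.5843 = 0.1482.
τ(426 nm) = 0.0899 × (560/426)⁴ × 3.5843 = 0.0899 × 2.9862 × 3.5843 = 0.9622.
T(680)/T(426) = exp(τ_B − τ_A) = exp(0.8140) = 2.2570.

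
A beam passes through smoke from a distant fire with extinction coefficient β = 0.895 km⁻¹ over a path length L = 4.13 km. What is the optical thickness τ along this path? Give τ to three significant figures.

τ = β·L = 0.895 × 4.13 = 3.6963.

3.70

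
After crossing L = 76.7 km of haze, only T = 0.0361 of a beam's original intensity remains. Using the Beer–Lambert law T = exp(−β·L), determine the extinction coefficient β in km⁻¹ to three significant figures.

0.0433 km⁻¹

Beer–Lambert: T = exp(−βL) ⇒ β = −ln(T)/L = −ln(0.0361)/76.7 = 3.3215/76.7 = 0.0433 km⁻¹.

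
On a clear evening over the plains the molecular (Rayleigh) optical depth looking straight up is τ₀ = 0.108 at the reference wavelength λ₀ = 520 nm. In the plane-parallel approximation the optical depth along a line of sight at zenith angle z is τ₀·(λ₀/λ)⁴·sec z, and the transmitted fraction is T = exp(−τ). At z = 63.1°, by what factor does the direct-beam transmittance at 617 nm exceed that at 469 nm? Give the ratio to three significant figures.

1.27

Airmass: sec 63.1° = 2.2103.
τ(617 nm) = 0.108 × (520/617)⁴ × 2.2103 = 0.108 × 0.5045 × 2.2103 = 0.1204.
τ(469 nm) = 0.108 × (520/469)⁴ × 2.2103 = 0.108 × 1.5112 × 2.2103 = 0.3607.
T(617)/T(469) = exp(τ_B − τ_A) = exp(0.2403) = 1.2716.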